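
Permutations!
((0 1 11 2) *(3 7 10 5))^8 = ((0 1 11 2)(3 7 10 5))^8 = (11)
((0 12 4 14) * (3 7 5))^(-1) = ((0 12 4 14)(3 7 5))^(-1) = (0 14 4 12)(3 5 7)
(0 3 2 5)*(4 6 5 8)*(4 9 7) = [3, 1, 8, 2, 6, 0, 5, 4, 9, 7] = (0 3 2 8 9 7 4 6 5)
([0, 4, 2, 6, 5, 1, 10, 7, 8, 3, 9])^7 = [0, 4, 2, 9, 5, 1, 3, 7, 8, 10, 6]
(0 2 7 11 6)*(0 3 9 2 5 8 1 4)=[5, 4, 7, 9, 0, 8, 3, 11, 1, 2, 10, 6]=(0 5 8 1 4)(2 7 11 6 3 9)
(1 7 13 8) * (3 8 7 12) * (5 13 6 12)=(1 5 13 7 6 12 3 8)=[0, 5, 2, 8, 4, 13, 12, 6, 1, 9, 10, 11, 3, 7]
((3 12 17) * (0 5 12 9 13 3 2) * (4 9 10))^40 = (17)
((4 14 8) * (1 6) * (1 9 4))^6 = (14)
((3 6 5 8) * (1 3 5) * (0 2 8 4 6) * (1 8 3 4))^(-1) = (0 3 2)(1 5 8 6 4)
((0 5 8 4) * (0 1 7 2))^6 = (0 2 7 1 4 8 5) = ((0 5 8 4 1 7 2))^6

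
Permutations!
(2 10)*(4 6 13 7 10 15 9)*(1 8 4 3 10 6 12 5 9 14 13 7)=(1 8 4 12 5 9 3 10 2 15 14 13)(6 7)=[0, 8, 15, 10, 12, 9, 7, 6, 4, 3, 2, 11, 5, 1, 13, 14]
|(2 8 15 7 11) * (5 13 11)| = 7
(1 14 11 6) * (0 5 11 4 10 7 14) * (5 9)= (0 9 5 11 6 1)(4 10 7 14)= [9, 0, 2, 3, 10, 11, 1, 14, 8, 5, 7, 6, 12, 13, 4]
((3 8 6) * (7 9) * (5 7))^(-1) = ((3 8 6)(5 7 9))^(-1) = (3 6 8)(5 9 7)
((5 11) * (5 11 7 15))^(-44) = ((5 7 15))^(-44) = (5 7 15)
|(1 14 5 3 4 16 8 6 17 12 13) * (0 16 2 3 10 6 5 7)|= 12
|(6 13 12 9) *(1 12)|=5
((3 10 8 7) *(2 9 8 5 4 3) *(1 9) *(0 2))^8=((0 2 1 9 8 7)(3 10 5 4))^8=(10)(0 1 8)(2 9 7)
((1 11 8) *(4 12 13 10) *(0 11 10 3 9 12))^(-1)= ((0 11 8 1 10 4)(3 9 12 13))^(-1)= (0 4 10 1 8 11)(3 13 12 9)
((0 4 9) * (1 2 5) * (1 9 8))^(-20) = (0 4 8 1 2 5 9)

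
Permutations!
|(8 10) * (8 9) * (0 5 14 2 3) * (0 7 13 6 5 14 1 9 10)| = |(0 14 2 3 7 13 6 5 1 9 8)| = 11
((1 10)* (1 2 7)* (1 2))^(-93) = (1 10)(2 7)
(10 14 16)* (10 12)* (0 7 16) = (0 7 16 12 10 14) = [7, 1, 2, 3, 4, 5, 6, 16, 8, 9, 14, 11, 10, 13, 0, 15, 12]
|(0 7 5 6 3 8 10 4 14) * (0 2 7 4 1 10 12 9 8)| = 24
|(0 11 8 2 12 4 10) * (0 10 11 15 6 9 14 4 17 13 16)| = |(0 15 6 9 14 4 11 8 2 12 17 13 16)| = 13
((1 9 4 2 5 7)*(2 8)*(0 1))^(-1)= ((0 1 9 4 8 2 5 7))^(-1)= (0 7 5 2 8 4 9 1)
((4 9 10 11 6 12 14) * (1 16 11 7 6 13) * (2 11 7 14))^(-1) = (1 13 11 2 12 6 7 16)(4 14 10 9)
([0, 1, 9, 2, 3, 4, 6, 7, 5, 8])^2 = [0, 1, 8, 9, 2, 3, 6, 7, 4, 5]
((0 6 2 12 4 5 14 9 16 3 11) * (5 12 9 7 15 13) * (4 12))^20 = (0 11 3 16 9 2 6)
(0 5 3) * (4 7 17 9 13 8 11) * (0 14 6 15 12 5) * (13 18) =[0, 1, 2, 14, 7, 3, 15, 17, 11, 18, 10, 4, 5, 8, 6, 12, 16, 9, 13] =(3 14 6 15 12 5)(4 7 17 9 18 13 8 11)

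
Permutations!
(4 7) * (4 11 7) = (7 11) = [0, 1, 2, 3, 4, 5, 6, 11, 8, 9, 10, 7]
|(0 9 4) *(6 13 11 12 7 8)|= |(0 9 4)(6 13 11 12 7 8)|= 6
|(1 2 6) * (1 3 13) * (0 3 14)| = |(0 3 13 1 2 6 14)| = 7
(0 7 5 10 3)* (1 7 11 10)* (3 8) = (0 11 10 8 3)(1 7 5) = [11, 7, 2, 0, 4, 1, 6, 5, 3, 9, 8, 10]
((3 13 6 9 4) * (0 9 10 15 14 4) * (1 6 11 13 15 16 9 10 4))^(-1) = (0 9 16 10)(1 14 15 3 4 6)(11 13)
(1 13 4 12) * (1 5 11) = (1 13 4 12 5 11) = [0, 13, 2, 3, 12, 11, 6, 7, 8, 9, 10, 1, 5, 4]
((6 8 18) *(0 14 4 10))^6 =((0 14 4 10)(6 8 18))^6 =(18)(0 4)(10 14)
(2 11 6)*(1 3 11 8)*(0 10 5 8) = [10, 3, 0, 11, 4, 8, 2, 7, 1, 9, 5, 6] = (0 10 5 8 1 3 11 6 2)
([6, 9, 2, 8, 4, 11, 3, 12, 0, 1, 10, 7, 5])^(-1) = (0 8 3 6)(1 9)(5 12 7 11)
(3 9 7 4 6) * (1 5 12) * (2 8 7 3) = (1 5 12)(2 8 7 4 6)(3 9) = [0, 5, 8, 9, 6, 12, 2, 4, 7, 3, 10, 11, 1]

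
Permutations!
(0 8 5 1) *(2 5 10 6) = [8, 0, 5, 3, 4, 1, 2, 7, 10, 9, 6] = (0 8 10 6 2 5 1)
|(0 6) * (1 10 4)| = 6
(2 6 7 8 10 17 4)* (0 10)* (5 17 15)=[10, 1, 6, 3, 2, 17, 7, 8, 0, 9, 15, 11, 12, 13, 14, 5, 16, 4]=(0 10 15 5 17 4 2 6 7 8)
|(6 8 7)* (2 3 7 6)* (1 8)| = |(1 8 6)(2 3 7)| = 3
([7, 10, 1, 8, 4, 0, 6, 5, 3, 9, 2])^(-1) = [5, 2, 10, 8, 4, 7, 6, 0, 3, 9, 1]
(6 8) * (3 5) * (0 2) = (0 2)(3 5)(6 8) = [2, 1, 0, 5, 4, 3, 8, 7, 6]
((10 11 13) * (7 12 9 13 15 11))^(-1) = (7 10 13 9 12)(11 15)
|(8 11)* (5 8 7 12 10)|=|(5 8 11 7 12 10)|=6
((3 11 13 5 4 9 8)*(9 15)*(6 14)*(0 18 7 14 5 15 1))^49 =(0 18 7 14 6 5 4 1)(3 11 13 15 9 8)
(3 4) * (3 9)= (3 4 9)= [0, 1, 2, 4, 9, 5, 6, 7, 8, 3]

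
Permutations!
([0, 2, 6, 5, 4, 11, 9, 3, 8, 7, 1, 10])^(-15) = (1 9 5)(2 7 11)(3 10 6)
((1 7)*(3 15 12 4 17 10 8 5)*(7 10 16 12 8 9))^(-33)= (1 7 9 10)(3 5 8 15)(4 12 16 17)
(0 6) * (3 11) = [6, 1, 2, 11, 4, 5, 0, 7, 8, 9, 10, 3] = (0 6)(3 11)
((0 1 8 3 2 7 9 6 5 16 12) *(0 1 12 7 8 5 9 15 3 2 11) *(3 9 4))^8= (0 6 16)(1 3 15)(4 7 12)(5 11 9)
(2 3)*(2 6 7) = (2 3 6 7) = [0, 1, 3, 6, 4, 5, 7, 2]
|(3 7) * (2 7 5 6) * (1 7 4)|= |(1 7 3 5 6 2 4)|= 7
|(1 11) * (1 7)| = 3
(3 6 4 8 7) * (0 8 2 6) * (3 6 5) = [8, 1, 5, 0, 2, 3, 4, 6, 7] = (0 8 7 6 4 2 5 3)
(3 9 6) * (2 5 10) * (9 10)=(2 5 9 6 3 10)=[0, 1, 5, 10, 4, 9, 3, 7, 8, 6, 2]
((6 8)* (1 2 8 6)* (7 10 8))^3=(1 10 2 8 7)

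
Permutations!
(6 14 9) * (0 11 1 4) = (0 11 1 4)(6 14 9) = [11, 4, 2, 3, 0, 5, 14, 7, 8, 6, 10, 1, 12, 13, 9]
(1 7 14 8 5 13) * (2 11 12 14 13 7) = (1 2 11 12 14 8 5 7 13) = [0, 2, 11, 3, 4, 7, 6, 13, 5, 9, 10, 12, 14, 1, 8]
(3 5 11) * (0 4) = (0 4)(3 5 11) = [4, 1, 2, 5, 0, 11, 6, 7, 8, 9, 10, 3]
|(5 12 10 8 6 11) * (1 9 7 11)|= 9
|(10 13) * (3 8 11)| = 6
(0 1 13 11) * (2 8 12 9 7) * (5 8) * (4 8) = (0 1 13 11)(2 5 4 8 12 9 7) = [1, 13, 5, 3, 8, 4, 6, 2, 12, 7, 10, 0, 9, 11]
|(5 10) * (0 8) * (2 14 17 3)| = |(0 8)(2 14 17 3)(5 10)| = 4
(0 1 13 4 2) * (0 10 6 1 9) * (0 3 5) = [9, 13, 10, 5, 2, 0, 1, 7, 8, 3, 6, 11, 12, 4] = (0 9 3 5)(1 13 4 2 10 6)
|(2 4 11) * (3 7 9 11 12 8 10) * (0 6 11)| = 11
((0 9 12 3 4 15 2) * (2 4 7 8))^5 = (0 8 3 9 2 7 12)(4 15)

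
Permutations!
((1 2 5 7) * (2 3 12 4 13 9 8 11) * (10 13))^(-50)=(1 5 11 9 10 12)(2 8 13 4 3 7)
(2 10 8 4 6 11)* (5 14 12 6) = [0, 1, 10, 3, 5, 14, 11, 7, 4, 9, 8, 2, 6, 13, 12] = (2 10 8 4 5 14 12 6 11)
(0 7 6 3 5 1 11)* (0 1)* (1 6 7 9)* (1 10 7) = (0 9 10 7 1 11 6 3 5) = [9, 11, 2, 5, 4, 0, 3, 1, 8, 10, 7, 6]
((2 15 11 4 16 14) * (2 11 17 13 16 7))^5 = (2 14 15 11 17 4 13 7 16)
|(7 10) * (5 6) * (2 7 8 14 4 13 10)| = 10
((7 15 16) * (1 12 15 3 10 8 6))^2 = ((1 12 15 16 7 3 10 8 6))^2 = (1 15 7 10 6 12 16 3 8)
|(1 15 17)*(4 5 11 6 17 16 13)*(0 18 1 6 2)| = |(0 18 1 15 16 13 4 5 11 2)(6 17)| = 10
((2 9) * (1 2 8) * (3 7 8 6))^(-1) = ((1 2 9 6 3 7 8))^(-1) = (1 8 7 3 6 9 2)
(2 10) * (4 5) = (2 10)(4 5) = [0, 1, 10, 3, 5, 4, 6, 7, 8, 9, 2]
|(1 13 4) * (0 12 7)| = 3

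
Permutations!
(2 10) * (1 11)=(1 11)(2 10)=[0, 11, 10, 3, 4, 5, 6, 7, 8, 9, 2, 1]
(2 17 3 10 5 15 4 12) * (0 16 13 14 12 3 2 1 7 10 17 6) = (0 16 13 14 12 1 7 10 5 15 4 3 17 2 6) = [16, 7, 6, 17, 3, 15, 0, 10, 8, 9, 5, 11, 1, 14, 12, 4, 13, 2]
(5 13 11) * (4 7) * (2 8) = (2 8)(4 7)(5 13 11) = [0, 1, 8, 3, 7, 13, 6, 4, 2, 9, 10, 5, 12, 11]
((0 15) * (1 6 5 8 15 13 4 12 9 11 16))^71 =(0 15 8 5 6 1 16 11 9 12 4 13)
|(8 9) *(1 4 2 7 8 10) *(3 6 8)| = 9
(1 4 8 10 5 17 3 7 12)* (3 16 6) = (1 4 8 10 5 17 16 6 3 7 12) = [0, 4, 2, 7, 8, 17, 3, 12, 10, 9, 5, 11, 1, 13, 14, 15, 6, 16]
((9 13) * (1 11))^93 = (1 11)(9 13)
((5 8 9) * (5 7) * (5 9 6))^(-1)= ((5 8 6)(7 9))^(-1)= (5 6 8)(7 9)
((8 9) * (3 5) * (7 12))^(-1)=(3 5)(7 12)(8 9)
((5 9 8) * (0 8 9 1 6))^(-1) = ((9)(0 8 5 1 6))^(-1) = (9)(0 6 1 5 8)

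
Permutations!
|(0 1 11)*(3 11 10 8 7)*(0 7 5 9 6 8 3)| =|(0 1 10 3 11 7)(5 9 6 8)| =12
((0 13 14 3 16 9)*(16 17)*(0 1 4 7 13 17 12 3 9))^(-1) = ((0 17 16)(1 4 7 13 14 9)(3 12))^(-1) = (0 16 17)(1 9 14 13 7 4)(3 12)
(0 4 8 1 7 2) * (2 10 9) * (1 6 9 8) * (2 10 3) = (0 4 1 7 3 2)(6 9 10 8) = [4, 7, 0, 2, 1, 5, 9, 3, 6, 10, 8]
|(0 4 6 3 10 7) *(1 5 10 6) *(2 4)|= |(0 2 4 1 5 10 7)(3 6)|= 14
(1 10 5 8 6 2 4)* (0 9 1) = (0 9 1 10 5 8 6 2 4) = [9, 10, 4, 3, 0, 8, 2, 7, 6, 1, 5]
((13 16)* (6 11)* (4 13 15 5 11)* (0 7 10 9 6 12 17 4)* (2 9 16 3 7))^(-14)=(0 9)(2 6)(3 17 5 10 13 12 15 7 4 11 16)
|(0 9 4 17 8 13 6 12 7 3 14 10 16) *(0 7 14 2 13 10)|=|(0 9 4 17 8 10 16 7 3 2 13 6 12 14)|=14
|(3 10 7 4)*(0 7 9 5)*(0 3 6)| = |(0 7 4 6)(3 10 9 5)| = 4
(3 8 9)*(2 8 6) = (2 8 9 3 6) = [0, 1, 8, 6, 4, 5, 2, 7, 9, 3]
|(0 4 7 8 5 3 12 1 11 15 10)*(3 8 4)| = 14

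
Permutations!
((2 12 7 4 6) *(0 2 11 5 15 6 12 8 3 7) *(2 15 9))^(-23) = (0 15 6 11 5 9 2 8 3 7 4 12)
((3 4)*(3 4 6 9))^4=((3 6 9))^4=(3 6 9)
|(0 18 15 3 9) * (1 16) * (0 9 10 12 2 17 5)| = |(0 18 15 3 10 12 2 17 5)(1 16)| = 18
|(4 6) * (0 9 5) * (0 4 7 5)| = 4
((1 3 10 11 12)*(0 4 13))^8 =((0 4 13)(1 3 10 11 12))^8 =(0 13 4)(1 11 3 12 10)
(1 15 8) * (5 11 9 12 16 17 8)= (1 15 5 11 9 12 16 17 8)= [0, 15, 2, 3, 4, 11, 6, 7, 1, 12, 10, 9, 16, 13, 14, 5, 17, 8]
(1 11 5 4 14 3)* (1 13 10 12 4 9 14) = (1 11 5 9 14 3 13 10 12 4) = [0, 11, 2, 13, 1, 9, 6, 7, 8, 14, 12, 5, 4, 10, 3]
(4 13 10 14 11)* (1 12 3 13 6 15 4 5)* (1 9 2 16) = (1 12 3 13 10 14 11 5 9 2 16)(4 6 15) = [0, 12, 16, 13, 6, 9, 15, 7, 8, 2, 14, 5, 3, 10, 11, 4, 1]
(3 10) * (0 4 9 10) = (0 4 9 10 3) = [4, 1, 2, 0, 9, 5, 6, 7, 8, 10, 3]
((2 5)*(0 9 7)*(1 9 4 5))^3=(0 2 7 5 9 4 1)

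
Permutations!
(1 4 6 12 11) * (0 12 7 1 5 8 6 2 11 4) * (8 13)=(0 12 4 2 11 5 13 8 6 7 1)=[12, 0, 11, 3, 2, 13, 7, 1, 6, 9, 10, 5, 4, 8]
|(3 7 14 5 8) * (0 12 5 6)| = |(0 12 5 8 3 7 14 6)| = 8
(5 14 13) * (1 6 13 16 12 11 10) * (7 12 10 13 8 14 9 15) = (1 6 8 14 16 10)(5 9 15 7 12 11 13) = [0, 6, 2, 3, 4, 9, 8, 12, 14, 15, 1, 13, 11, 5, 16, 7, 10]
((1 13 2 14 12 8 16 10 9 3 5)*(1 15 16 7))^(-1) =(1 7 8 12 14 2 13)(3 9 10 16 15 5)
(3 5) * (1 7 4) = (1 7 4)(3 5) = [0, 7, 2, 5, 1, 3, 6, 4]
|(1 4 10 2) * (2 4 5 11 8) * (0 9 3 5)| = |(0 9 3 5 11 8 2 1)(4 10)| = 8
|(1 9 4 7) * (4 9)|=3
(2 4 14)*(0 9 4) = (0 9 4 14 2) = [9, 1, 0, 3, 14, 5, 6, 7, 8, 4, 10, 11, 12, 13, 2]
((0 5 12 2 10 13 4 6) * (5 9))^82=(0 9 5 12 2 10 13 4 6)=((0 9 5 12 2 10 13 4 6))^82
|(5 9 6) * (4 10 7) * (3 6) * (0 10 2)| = 20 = |(0 10 7 4 2)(3 6 5 9)|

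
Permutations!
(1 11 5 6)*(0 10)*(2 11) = (0 10)(1 2 11 5 6) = [10, 2, 11, 3, 4, 6, 1, 7, 8, 9, 0, 5]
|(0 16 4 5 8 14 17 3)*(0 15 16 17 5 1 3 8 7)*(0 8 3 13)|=|(0 17 3 15 16 4 1 13)(5 7 8 14)|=8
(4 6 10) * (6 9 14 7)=(4 9 14 7 6 10)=[0, 1, 2, 3, 9, 5, 10, 6, 8, 14, 4, 11, 12, 13, 7]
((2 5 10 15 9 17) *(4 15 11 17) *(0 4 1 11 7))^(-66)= ((0 4 15 9 1 11 17 2 5 10 7))^(-66)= (17)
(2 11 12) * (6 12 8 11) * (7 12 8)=(2 6 8 11 7 12)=[0, 1, 6, 3, 4, 5, 8, 12, 11, 9, 10, 7, 2]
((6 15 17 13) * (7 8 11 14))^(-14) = (6 17)(7 11)(8 14)(13 15)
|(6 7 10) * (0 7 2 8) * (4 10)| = |(0 7 4 10 6 2 8)| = 7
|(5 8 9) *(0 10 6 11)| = 12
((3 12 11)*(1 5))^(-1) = (1 5)(3 11 12)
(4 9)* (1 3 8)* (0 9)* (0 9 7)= (0 7)(1 3 8)(4 9)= [7, 3, 2, 8, 9, 5, 6, 0, 1, 4]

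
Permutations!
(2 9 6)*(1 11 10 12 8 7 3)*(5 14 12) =(1 11 10 5 14 12 8 7 3)(2 9 6) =[0, 11, 9, 1, 4, 14, 2, 3, 7, 6, 5, 10, 8, 13, 12]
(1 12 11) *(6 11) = [0, 12, 2, 3, 4, 5, 11, 7, 8, 9, 10, 1, 6] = (1 12 6 11)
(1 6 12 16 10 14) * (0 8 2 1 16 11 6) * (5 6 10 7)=(0 8 2 1)(5 6 12 11 10 14 16 7)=[8, 0, 1, 3, 4, 6, 12, 5, 2, 9, 14, 10, 11, 13, 16, 15, 7]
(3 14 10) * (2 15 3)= (2 15 3 14 10)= [0, 1, 15, 14, 4, 5, 6, 7, 8, 9, 2, 11, 12, 13, 10, 3]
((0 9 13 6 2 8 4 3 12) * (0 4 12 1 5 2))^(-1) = ((0 9 13 6)(1 5 2 8 12 4 3))^(-1) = (0 6 13 9)(1 3 4 12 8 2 5)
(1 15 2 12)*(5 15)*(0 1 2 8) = (0 1 5 15 8)(2 12) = [1, 5, 12, 3, 4, 15, 6, 7, 0, 9, 10, 11, 2, 13, 14, 8]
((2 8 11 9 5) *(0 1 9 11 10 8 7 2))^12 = (11)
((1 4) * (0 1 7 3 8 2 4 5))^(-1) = ((0 1 5)(2 4 7 3 8))^(-1) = (0 5 1)(2 8 3 7 4)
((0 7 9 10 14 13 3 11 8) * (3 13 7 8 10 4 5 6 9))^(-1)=((0 8)(3 11 10 14 7)(4 5 6 9))^(-1)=(0 8)(3 7 14 10 11)(4 9 6 5)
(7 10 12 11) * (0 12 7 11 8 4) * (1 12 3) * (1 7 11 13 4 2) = (0 3 7 10 11 13 4)(1 12 8 2) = [3, 12, 1, 7, 0, 5, 6, 10, 2, 9, 11, 13, 8, 4]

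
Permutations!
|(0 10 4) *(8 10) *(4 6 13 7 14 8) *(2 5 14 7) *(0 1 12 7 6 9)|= 13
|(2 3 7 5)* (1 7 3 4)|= |(1 7 5 2 4)|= 5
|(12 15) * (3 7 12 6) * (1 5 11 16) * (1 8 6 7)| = 21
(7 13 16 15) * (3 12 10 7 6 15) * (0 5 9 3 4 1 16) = (0 5 9 3 12 10 7 13)(1 16 4)(6 15) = [5, 16, 2, 12, 1, 9, 15, 13, 8, 3, 7, 11, 10, 0, 14, 6, 4]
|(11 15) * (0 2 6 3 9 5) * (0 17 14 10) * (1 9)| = 10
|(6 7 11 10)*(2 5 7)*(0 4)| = |(0 4)(2 5 7 11 10 6)| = 6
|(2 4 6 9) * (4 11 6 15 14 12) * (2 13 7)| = 12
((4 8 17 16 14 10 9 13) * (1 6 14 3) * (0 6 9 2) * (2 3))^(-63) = (0 14 3 9 4 17 2 6 10 1 13 8 16)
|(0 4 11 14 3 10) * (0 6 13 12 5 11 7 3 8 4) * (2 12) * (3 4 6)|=8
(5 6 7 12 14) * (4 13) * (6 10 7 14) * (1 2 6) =(1 2 6 14 5 10 7 12)(4 13) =[0, 2, 6, 3, 13, 10, 14, 12, 8, 9, 7, 11, 1, 4, 5]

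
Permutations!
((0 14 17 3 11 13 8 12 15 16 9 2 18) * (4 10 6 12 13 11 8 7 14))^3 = (0 6 16 18 10 15 2 4 12 9)(3 7)(8 14)(13 17)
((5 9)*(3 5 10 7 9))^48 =(10)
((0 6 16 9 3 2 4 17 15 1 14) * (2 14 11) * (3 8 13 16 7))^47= (0 7 14 6 3)(1 15 17 4 2 11)(8 9 16 13)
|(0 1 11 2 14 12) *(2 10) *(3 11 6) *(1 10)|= |(0 10 2 14 12)(1 6 3 11)|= 20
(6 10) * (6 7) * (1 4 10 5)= (1 4 10 7 6 5)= [0, 4, 2, 3, 10, 1, 5, 6, 8, 9, 7]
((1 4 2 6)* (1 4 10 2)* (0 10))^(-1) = (0 1 4 6 2 10)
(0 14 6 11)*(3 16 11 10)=(0 14 6 10 3 16 11)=[14, 1, 2, 16, 4, 5, 10, 7, 8, 9, 3, 0, 12, 13, 6, 15, 11]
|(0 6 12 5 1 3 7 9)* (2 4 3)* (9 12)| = 21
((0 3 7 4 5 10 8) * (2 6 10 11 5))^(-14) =((0 3 7 4 2 6 10 8)(5 11))^(-14) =(11)(0 7 2 10)(3 4 6 8)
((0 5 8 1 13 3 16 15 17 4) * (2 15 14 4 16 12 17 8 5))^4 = ((0 2 15 8 1 13 3 12 17 16 14 4))^4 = (0 1 17)(2 13 16)(3 14 15)(4 8 12)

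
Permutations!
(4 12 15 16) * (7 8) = (4 12 15 16)(7 8) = [0, 1, 2, 3, 12, 5, 6, 8, 7, 9, 10, 11, 15, 13, 14, 16, 4]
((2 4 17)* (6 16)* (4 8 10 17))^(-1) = ((2 8 10 17)(6 16))^(-1) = (2 17 10 8)(6 16)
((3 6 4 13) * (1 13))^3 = ((1 13 3 6 4))^3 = (1 6 13 4 3)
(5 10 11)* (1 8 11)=(1 8 11 5 10)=[0, 8, 2, 3, 4, 10, 6, 7, 11, 9, 1, 5]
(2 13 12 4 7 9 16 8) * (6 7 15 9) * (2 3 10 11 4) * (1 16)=(1 16 8 3 10 11 4 15 9)(2 13 12)(6 7)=[0, 16, 13, 10, 15, 5, 7, 6, 3, 1, 11, 4, 2, 12, 14, 9, 8]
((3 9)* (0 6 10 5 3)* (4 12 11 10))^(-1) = (0 9 3 5 10 11 12 4 6)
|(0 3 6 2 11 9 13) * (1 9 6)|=15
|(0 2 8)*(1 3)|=|(0 2 8)(1 3)|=6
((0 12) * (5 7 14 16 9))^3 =(0 12)(5 16 7 9 14)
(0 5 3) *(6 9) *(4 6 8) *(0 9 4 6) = (0 5 3 9 8 6 4) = [5, 1, 2, 9, 0, 3, 4, 7, 6, 8]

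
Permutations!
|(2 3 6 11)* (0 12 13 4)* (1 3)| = |(0 12 13 4)(1 3 6 11 2)| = 20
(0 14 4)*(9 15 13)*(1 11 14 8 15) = (0 8 15 13 9 1 11 14 4) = [8, 11, 2, 3, 0, 5, 6, 7, 15, 1, 10, 14, 12, 9, 4, 13]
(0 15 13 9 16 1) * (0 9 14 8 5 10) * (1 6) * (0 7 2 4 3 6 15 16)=(0 16 15 13 14 8 5 10 7 2 4 3 6 1 9)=[16, 9, 4, 6, 3, 10, 1, 2, 5, 0, 7, 11, 12, 14, 8, 13, 15]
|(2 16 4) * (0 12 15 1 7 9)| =6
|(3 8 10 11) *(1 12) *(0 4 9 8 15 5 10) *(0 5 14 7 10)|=|(0 4 9 8 5)(1 12)(3 15 14 7 10 11)|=30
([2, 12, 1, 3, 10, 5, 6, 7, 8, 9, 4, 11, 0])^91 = (0 12 1 2)(4 10)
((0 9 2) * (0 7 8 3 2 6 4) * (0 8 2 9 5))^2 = ((0 5)(2 7)(3 9 6 4 8))^2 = (3 6 8 9 4)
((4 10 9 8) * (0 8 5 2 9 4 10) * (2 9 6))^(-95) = (0 8 10 4)(2 6)(5 9)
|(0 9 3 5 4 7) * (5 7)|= |(0 9 3 7)(4 5)|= 4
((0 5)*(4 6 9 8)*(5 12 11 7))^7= (0 11 5 12 7)(4 8 9 6)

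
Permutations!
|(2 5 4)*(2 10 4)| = |(2 5)(4 10)| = 2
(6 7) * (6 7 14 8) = [0, 1, 2, 3, 4, 5, 14, 7, 6, 9, 10, 11, 12, 13, 8] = (6 14 8)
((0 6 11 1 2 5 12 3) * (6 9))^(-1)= (0 3 12 5 2 1 11 6 9)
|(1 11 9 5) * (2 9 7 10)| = 7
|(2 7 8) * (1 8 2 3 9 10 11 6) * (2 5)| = 21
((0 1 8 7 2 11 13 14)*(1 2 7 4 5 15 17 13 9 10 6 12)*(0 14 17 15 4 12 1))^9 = ((0 2 11 9 10 6 1 8 12)(4 5)(13 17))^9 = (4 5)(13 17)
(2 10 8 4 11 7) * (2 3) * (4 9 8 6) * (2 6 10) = (3 6 4 11 7)(8 9) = [0, 1, 2, 6, 11, 5, 4, 3, 9, 8, 10, 7]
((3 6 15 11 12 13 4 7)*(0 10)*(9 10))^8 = (15)(0 10 9)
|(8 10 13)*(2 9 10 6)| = 6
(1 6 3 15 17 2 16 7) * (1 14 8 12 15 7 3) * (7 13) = (1 6)(2 16 3 13 7 14 8 12 15 17) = [0, 6, 16, 13, 4, 5, 1, 14, 12, 9, 10, 11, 15, 7, 8, 17, 3, 2]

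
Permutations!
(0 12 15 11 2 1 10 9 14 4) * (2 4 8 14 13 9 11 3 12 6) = (0 6 2 1 10 11 4)(3 12 15)(8 14)(9 13) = [6, 10, 1, 12, 0, 5, 2, 7, 14, 13, 11, 4, 15, 9, 8, 3]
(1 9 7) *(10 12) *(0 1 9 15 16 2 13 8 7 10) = (0 1 15 16 2 13 8 7 9 10 12) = [1, 15, 13, 3, 4, 5, 6, 9, 7, 10, 12, 11, 0, 8, 14, 16, 2]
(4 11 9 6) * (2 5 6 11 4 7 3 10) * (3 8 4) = [0, 1, 5, 10, 3, 6, 7, 8, 4, 11, 2, 9] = (2 5 6 7 8 4 3 10)(9 11)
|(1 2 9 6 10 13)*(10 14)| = 7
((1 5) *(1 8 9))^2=((1 5 8 9))^2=(1 8)(5 9)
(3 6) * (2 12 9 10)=(2 12 9 10)(3 6)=[0, 1, 12, 6, 4, 5, 3, 7, 8, 10, 2, 11, 9]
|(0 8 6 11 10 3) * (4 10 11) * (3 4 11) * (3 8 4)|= 12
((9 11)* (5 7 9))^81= ((5 7 9 11))^81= (5 7 9 11)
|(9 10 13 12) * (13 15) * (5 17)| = 10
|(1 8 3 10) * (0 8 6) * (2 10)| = 7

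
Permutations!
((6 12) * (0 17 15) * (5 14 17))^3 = ((0 5 14 17 15)(6 12))^3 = (0 17 5 15 14)(6 12)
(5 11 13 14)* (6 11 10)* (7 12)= (5 10 6 11 13 14)(7 12)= [0, 1, 2, 3, 4, 10, 11, 12, 8, 9, 6, 13, 7, 14, 5]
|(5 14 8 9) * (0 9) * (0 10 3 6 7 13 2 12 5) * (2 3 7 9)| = 12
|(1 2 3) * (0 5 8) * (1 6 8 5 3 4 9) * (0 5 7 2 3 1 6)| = |(0 1 3)(2 4 9 6 8 5 7)| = 21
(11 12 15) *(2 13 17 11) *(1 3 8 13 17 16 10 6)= [0, 3, 17, 8, 4, 5, 1, 7, 13, 9, 6, 12, 15, 16, 14, 2, 10, 11]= (1 3 8 13 16 10 6)(2 17 11 12 15)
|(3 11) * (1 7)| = 2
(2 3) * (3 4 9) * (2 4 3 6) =(2 3 4 9 6) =[0, 1, 3, 4, 9, 5, 2, 7, 8, 6]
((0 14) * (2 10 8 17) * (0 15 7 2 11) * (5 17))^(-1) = (0 11 17 5 8 10 2 7 15 14)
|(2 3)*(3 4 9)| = 4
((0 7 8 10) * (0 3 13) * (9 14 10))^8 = (14)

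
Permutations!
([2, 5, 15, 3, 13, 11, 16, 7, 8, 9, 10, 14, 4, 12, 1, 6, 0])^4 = [16, 1, 0, 3, 13, 5, 15, 7, 8, 9, 10, 11, 4, 12, 14, 2, 6]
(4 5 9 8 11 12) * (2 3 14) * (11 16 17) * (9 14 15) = (2 3 15 9 8 16 17 11 12 4 5 14) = [0, 1, 3, 15, 5, 14, 6, 7, 16, 8, 10, 12, 4, 13, 2, 9, 17, 11]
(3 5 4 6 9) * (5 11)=(3 11 5 4 6 9)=[0, 1, 2, 11, 6, 4, 9, 7, 8, 3, 10, 5]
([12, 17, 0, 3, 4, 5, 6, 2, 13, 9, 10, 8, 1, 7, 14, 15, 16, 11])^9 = (17)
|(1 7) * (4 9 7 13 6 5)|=7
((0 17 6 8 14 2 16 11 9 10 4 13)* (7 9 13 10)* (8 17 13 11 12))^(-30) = ((0 13)(2 16 12 8 14)(4 10)(6 17)(7 9))^(-30) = (17)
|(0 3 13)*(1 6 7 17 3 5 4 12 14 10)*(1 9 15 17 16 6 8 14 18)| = 42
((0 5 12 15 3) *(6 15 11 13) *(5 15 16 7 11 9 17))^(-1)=(0 3 15)(5 17 9 12)(6 13 11 7 16)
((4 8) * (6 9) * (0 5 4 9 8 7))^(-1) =(0 7 4 5)(6 9 8)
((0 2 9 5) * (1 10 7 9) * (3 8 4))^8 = (0 2 1 10 7 9 5)(3 4 8) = ((0 2 1 10 7 9 5)(3 8 4))^8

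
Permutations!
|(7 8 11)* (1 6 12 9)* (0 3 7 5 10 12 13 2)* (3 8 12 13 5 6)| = 40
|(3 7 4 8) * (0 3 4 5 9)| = 10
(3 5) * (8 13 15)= [0, 1, 2, 5, 4, 3, 6, 7, 13, 9, 10, 11, 12, 15, 14, 8]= (3 5)(8 13 15)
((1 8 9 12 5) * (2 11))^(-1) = ((1 8 9 12 5)(2 11))^(-1) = (1 5 12 9 8)(2 11)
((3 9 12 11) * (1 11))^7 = (1 3 12 11 9)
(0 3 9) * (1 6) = (0 3 9)(1 6) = [3, 6, 2, 9, 4, 5, 1, 7, 8, 0]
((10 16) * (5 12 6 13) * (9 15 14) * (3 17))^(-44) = (17)(9 15 14)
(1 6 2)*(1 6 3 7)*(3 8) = (1 8 3 7)(2 6) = [0, 8, 6, 7, 4, 5, 2, 1, 3]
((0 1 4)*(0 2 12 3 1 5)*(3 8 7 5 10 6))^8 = (0 8 4 6 5 12 1 10 7 2 3)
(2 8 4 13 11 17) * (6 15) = (2 8 4 13 11 17)(6 15) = [0, 1, 8, 3, 13, 5, 15, 7, 4, 9, 10, 17, 12, 11, 14, 6, 16, 2]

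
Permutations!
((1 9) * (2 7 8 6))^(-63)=(1 9)(2 7 8 6)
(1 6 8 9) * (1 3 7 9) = (1 6 8)(3 7 9) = [0, 6, 2, 7, 4, 5, 8, 9, 1, 3]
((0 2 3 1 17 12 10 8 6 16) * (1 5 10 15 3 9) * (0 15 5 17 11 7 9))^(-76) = ((0 2)(1 11 7 9)(3 17 12 5 10 8 6 16 15))^(-76) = (3 8 17 6 12 16 5 15 10)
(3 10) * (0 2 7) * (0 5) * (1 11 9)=(0 2 7 5)(1 11 9)(3 10)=[2, 11, 7, 10, 4, 0, 6, 5, 8, 1, 3, 9]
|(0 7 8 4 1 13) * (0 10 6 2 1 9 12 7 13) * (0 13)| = 5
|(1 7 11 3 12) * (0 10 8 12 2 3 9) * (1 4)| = 18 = |(0 10 8 12 4 1 7 11 9)(2 3)|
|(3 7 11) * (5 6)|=|(3 7 11)(5 6)|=6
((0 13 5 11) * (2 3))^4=((0 13 5 11)(2 3))^4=(13)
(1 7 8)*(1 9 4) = (1 7 8 9 4) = [0, 7, 2, 3, 1, 5, 6, 8, 9, 4]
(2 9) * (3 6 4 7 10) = (2 9)(3 6 4 7 10) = [0, 1, 9, 6, 7, 5, 4, 10, 8, 2, 3]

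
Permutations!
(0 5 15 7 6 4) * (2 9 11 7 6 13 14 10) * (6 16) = (0 5 15 16 6 4)(2 9 11 7 13 14 10) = [5, 1, 9, 3, 0, 15, 4, 13, 8, 11, 2, 7, 12, 14, 10, 16, 6]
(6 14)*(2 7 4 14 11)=(2 7 4 14 6 11)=[0, 1, 7, 3, 14, 5, 11, 4, 8, 9, 10, 2, 12, 13, 6]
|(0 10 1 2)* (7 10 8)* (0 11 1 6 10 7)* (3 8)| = 6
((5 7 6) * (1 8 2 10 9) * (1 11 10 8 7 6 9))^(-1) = ((1 7 9 11 10)(2 8)(5 6))^(-1) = (1 10 11 9 7)(2 8)(5 6)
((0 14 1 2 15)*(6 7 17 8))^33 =(0 2 14 15 1)(6 7 17 8)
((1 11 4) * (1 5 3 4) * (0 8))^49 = (0 8)(1 11)(3 4 5)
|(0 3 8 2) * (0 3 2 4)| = |(0 2 3 8 4)| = 5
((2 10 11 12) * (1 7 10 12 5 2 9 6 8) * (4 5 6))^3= ((1 7 10 11 6 8)(2 12 9 4 5))^3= (1 11)(2 4 12 5 9)(6 7)(8 10)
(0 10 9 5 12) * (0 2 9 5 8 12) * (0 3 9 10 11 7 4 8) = (0 11 7 4 8 12 2 10 5 3 9) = [11, 1, 10, 9, 8, 3, 6, 4, 12, 0, 5, 7, 2]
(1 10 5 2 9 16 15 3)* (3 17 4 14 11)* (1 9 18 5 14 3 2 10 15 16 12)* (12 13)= (1 15 17 4 3 9 13 12)(2 18 5 10 14 11)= [0, 15, 18, 9, 3, 10, 6, 7, 8, 13, 14, 2, 1, 12, 11, 17, 16, 4, 5]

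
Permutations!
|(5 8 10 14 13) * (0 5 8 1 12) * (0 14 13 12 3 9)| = 30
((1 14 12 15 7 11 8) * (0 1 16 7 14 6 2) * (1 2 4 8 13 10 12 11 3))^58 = ((0 2)(1 6 4 8 16 7 3)(10 12 15 14 11 13))^58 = (1 4 16 3 6 8 7)(10 11 15)(12 13 14)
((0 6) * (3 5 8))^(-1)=(0 6)(3 8 5)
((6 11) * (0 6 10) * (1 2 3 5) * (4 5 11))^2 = ((0 6 4 5 1 2 3 11 10))^2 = (0 4 1 3 10 6 5 2 11)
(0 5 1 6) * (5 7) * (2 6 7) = [2, 7, 6, 3, 4, 1, 0, 5] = (0 2 6)(1 7 5)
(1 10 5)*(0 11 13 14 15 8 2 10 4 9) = (0 11 13 14 15 8 2 10 5 1 4 9) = [11, 4, 10, 3, 9, 1, 6, 7, 2, 0, 5, 13, 12, 14, 15, 8]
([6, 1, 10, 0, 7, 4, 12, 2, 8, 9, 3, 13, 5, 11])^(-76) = (13)(0 7 6 2 12 10 5 3 4)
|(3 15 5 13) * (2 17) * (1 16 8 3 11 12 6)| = |(1 16 8 3 15 5 13 11 12 6)(2 17)| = 10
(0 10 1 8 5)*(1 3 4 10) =(0 1 8 5)(3 4 10) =[1, 8, 2, 4, 10, 0, 6, 7, 5, 9, 3]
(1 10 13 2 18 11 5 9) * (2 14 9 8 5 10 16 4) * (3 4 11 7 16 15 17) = (1 15 17 3 4 2 18 7 16 11 10 13 14 9)(5 8) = [0, 15, 18, 4, 2, 8, 6, 16, 5, 1, 13, 10, 12, 14, 9, 17, 11, 3, 7]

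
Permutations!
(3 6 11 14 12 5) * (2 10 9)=(2 10 9)(3 6 11 14 12 5)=[0, 1, 10, 6, 4, 3, 11, 7, 8, 2, 9, 14, 5, 13, 12]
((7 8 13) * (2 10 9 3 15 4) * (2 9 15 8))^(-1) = ((2 10 15 4 9 3 8 13 7))^(-1) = (2 7 13 8 3 9 4 15 10)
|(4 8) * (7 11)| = 2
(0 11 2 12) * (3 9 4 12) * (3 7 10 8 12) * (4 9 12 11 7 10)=[7, 1, 10, 12, 3, 5, 6, 4, 11, 9, 8, 2, 0]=(0 7 4 3 12)(2 10 8 11)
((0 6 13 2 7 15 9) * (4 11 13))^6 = ((0 6 4 11 13 2 7 15 9))^6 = (0 7 11)(2 4 9)(6 15 13)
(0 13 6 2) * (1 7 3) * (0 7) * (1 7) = (0 13 6 2 1)(3 7) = [13, 0, 1, 7, 4, 5, 2, 3, 8, 9, 10, 11, 12, 6]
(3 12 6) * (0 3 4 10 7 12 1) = (0 3 1)(4 10 7 12 6) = [3, 0, 2, 1, 10, 5, 4, 12, 8, 9, 7, 11, 6]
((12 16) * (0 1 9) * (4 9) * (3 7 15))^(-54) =((0 1 4 9)(3 7 15)(12 16))^(-54) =(16)(0 4)(1 9)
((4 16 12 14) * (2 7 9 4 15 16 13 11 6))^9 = (2 9 13 6 7 4 11)(12 14 15 16)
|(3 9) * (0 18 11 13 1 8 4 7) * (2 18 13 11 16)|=6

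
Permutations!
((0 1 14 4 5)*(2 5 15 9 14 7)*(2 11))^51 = (0 11)(1 2)(4 14 9 15)(5 7)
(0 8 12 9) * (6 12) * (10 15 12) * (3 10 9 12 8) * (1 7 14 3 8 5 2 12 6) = (0 8 1 7 14 3 10 15 5 2 12 6 9) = [8, 7, 12, 10, 4, 2, 9, 14, 1, 0, 15, 11, 6, 13, 3, 5]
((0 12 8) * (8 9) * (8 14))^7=(0 9 8 12 14)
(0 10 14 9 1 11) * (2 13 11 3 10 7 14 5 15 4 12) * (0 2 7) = (1 3 10 5 15 4 12 7 14 9)(2 13 11) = [0, 3, 13, 10, 12, 15, 6, 14, 8, 1, 5, 2, 7, 11, 9, 4]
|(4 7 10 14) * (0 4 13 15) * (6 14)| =8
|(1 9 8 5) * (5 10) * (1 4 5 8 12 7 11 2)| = 6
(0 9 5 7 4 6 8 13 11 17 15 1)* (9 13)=[13, 0, 2, 3, 6, 7, 8, 4, 9, 5, 10, 17, 12, 11, 14, 1, 16, 15]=(0 13 11 17 15 1)(4 6 8 9 5 7)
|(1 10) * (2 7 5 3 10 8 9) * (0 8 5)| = 20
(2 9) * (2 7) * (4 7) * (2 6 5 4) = [0, 1, 9, 3, 7, 4, 5, 6, 8, 2] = (2 9)(4 7 6 5)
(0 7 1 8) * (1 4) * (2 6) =(0 7 4 1 8)(2 6) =[7, 8, 6, 3, 1, 5, 2, 4, 0]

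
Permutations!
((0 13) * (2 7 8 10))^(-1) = ((0 13)(2 7 8 10))^(-1) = (0 13)(2 10 8 7)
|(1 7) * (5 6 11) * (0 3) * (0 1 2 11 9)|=9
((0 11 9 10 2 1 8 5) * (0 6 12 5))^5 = ((0 11 9 10 2 1 8)(5 6 12))^5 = (0 1 10 11 8 2 9)(5 12 6)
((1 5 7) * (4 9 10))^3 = (10)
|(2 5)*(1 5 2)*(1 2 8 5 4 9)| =|(1 4 9)(2 8 5)| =3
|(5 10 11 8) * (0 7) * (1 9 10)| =|(0 7)(1 9 10 11 8 5)| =6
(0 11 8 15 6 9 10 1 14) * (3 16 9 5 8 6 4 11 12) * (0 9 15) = (0 12 3 16 15 4 11 6 5 8)(1 14 9 10) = [12, 14, 2, 16, 11, 8, 5, 7, 0, 10, 1, 6, 3, 13, 9, 4, 15]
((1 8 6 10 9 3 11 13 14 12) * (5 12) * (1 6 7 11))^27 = ((1 8 7 11 13 14 5 12 6 10 9 3))^27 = (1 11 5 10)(3 7 14 6)(8 13 12 9)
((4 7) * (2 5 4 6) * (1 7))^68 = (1 6 5)(2 4 7)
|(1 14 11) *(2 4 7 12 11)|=7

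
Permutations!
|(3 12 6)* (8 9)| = |(3 12 6)(8 9)| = 6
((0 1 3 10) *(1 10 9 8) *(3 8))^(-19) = ((0 10)(1 8)(3 9))^(-19) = (0 10)(1 8)(3 9)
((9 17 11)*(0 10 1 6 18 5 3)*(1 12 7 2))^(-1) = (0 3 5 18 6 1 2 7 12 10)(9 11 17)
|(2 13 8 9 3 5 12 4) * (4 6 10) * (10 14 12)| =|(2 13 8 9 3 5 10 4)(6 14 12)| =24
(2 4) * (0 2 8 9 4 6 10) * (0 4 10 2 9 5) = (0 9 10 4 8 5)(2 6) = [9, 1, 6, 3, 8, 0, 2, 7, 5, 10, 4]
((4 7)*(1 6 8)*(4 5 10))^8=(10)(1 8 6)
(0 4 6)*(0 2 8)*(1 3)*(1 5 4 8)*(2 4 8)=(0 2 1 3 5 8)(4 6)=[2, 3, 1, 5, 6, 8, 4, 7, 0]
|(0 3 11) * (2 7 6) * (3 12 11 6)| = 12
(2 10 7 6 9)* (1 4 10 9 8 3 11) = [0, 4, 9, 11, 10, 5, 8, 6, 3, 2, 7, 1] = (1 4 10 7 6 8 3 11)(2 9)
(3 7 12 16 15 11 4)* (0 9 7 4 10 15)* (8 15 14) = [9, 1, 2, 4, 3, 5, 6, 12, 15, 7, 14, 10, 16, 13, 8, 11, 0] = (0 9 7 12 16)(3 4)(8 15 11 10 14)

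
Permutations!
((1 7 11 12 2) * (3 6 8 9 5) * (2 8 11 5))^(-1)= (1 2 9 8 12 11 6 3 5 7)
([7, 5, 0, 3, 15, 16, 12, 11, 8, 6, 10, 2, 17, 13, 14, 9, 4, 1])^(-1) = [2, 17, 11, 3, 16, 1, 9, 0, 8, 15, 10, 7, 6, 13, 14, 4, 5, 12]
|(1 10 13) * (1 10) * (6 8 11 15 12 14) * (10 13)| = 6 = |(6 8 11 15 12 14)|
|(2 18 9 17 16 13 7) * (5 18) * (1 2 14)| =|(1 2 5 18 9 17 16 13 7 14)| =10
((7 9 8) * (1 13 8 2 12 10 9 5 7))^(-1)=(1 8 13)(2 9 10 12)(5 7)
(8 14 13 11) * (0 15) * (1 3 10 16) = (0 15)(1 3 10 16)(8 14 13 11) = [15, 3, 2, 10, 4, 5, 6, 7, 14, 9, 16, 8, 12, 11, 13, 0, 1]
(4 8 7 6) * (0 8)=(0 8 7 6 4)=[8, 1, 2, 3, 0, 5, 4, 6, 7]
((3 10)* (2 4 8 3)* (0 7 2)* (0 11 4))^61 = (0 7 2)(3 10 11 4 8)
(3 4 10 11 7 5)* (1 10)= (1 10 11 7 5 3 4)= [0, 10, 2, 4, 1, 3, 6, 5, 8, 9, 11, 7]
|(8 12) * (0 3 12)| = 4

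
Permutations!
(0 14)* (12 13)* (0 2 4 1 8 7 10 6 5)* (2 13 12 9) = [14, 8, 4, 3, 1, 0, 5, 10, 7, 2, 6, 11, 12, 9, 13] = (0 14 13 9 2 4 1 8 7 10 6 5)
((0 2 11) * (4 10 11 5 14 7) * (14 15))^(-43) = (0 5 14 4 11 2 15 7 10)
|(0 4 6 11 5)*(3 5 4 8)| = 12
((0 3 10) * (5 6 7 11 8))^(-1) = (0 10 3)(5 8 11 7 6)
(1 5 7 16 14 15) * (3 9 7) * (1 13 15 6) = (1 5 3 9 7 16 14 6)(13 15) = [0, 5, 2, 9, 4, 3, 1, 16, 8, 7, 10, 11, 12, 15, 6, 13, 14]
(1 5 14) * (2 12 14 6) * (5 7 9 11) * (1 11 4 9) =[0, 7, 12, 3, 9, 6, 2, 1, 8, 4, 10, 5, 14, 13, 11] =(1 7)(2 12 14 11 5 6)(4 9)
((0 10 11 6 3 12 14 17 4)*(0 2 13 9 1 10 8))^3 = ((0 8)(1 10 11 6 3 12 14 17 4 2 13 9))^3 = (0 8)(1 6 14 2)(3 17 13 10)(4 9 11 12)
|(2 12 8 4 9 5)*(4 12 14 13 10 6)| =8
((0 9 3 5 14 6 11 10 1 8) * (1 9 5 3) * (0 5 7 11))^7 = (0 5 9 7 14 1 11 6 8 10)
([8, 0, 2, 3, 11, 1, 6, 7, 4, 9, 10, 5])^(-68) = (0 5 4)(1 11 8)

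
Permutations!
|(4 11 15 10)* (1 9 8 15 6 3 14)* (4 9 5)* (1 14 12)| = |(1 5 4 11 6 3 12)(8 15 10 9)| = 28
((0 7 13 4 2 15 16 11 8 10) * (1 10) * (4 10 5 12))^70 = (0 13)(1 11 15 4 5 8 16 2 12)(7 10)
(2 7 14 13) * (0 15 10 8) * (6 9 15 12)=(0 12 6 9 15 10 8)(2 7 14 13)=[12, 1, 7, 3, 4, 5, 9, 14, 0, 15, 8, 11, 6, 2, 13, 10]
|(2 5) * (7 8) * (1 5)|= 6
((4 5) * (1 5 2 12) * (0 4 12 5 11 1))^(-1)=(0 12 5 2 4)(1 11)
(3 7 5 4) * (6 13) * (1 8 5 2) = (1 8 5 4 3 7 2)(6 13) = [0, 8, 1, 7, 3, 4, 13, 2, 5, 9, 10, 11, 12, 6]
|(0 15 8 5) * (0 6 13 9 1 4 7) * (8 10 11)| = 12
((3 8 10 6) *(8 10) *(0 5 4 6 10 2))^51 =((10)(0 5 4 6 3 2))^51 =(10)(0 6)(2 4)(3 5)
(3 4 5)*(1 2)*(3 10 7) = (1 2)(3 4 5 10 7) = [0, 2, 1, 4, 5, 10, 6, 3, 8, 9, 7]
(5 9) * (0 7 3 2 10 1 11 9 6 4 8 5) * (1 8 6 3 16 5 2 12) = (0 7 16 5 3 12 1 11 9)(2 10 8)(4 6) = [7, 11, 10, 12, 6, 3, 4, 16, 2, 0, 8, 9, 1, 13, 14, 15, 5]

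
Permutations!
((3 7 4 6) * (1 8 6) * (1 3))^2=(1 6 8)(3 4 7)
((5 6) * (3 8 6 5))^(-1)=(3 6 8)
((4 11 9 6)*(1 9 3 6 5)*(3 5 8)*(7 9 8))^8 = ((1 8 3 6 4 11 5)(7 9))^8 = (1 8 3 6 4 11 5)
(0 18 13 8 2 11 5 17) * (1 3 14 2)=(0 18 13 8 1 3 14 2 11 5 17)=[18, 3, 11, 14, 4, 17, 6, 7, 1, 9, 10, 5, 12, 8, 2, 15, 16, 0, 13]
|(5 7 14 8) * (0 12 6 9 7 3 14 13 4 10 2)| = 36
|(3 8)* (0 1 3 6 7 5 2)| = 8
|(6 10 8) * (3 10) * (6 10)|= 2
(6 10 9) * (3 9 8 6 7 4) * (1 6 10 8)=(1 6 8 10)(3 9 7 4)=[0, 6, 2, 9, 3, 5, 8, 4, 10, 7, 1]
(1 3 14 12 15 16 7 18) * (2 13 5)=(1 3 14 12 15 16 7 18)(2 13 5)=[0, 3, 13, 14, 4, 2, 6, 18, 8, 9, 10, 11, 15, 5, 12, 16, 7, 17, 1]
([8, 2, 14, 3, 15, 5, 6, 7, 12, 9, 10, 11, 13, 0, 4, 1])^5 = (15)(0 8 12 13)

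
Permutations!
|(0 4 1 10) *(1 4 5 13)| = 5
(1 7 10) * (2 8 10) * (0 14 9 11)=[14, 7, 8, 3, 4, 5, 6, 2, 10, 11, 1, 0, 12, 13, 9]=(0 14 9 11)(1 7 2 8 10)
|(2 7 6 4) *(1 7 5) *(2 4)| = 5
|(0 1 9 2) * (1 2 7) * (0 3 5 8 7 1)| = 6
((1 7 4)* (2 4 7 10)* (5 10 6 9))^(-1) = ((1 6 9 5 10 2 4))^(-1) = (1 4 2 10 5 9 6)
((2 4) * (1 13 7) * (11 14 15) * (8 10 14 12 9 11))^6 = ((1 13 7)(2 4)(8 10 14 15)(9 11 12))^6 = (8 14)(10 15)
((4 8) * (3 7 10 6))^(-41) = (3 6 10 7)(4 8)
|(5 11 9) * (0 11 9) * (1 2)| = |(0 11)(1 2)(5 9)| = 2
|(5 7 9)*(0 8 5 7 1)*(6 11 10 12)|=4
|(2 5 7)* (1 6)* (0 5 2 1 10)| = 6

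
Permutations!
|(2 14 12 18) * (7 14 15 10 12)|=|(2 15 10 12 18)(7 14)|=10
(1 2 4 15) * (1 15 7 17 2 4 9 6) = (1 4 7 17 2 9 6) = [0, 4, 9, 3, 7, 5, 1, 17, 8, 6, 10, 11, 12, 13, 14, 15, 16, 2]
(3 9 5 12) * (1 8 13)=[0, 8, 2, 9, 4, 12, 6, 7, 13, 5, 10, 11, 3, 1]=(1 8 13)(3 9 5 12)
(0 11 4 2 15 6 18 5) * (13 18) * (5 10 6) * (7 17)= (0 11 4 2 15 5)(6 13 18 10)(7 17)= [11, 1, 15, 3, 2, 0, 13, 17, 8, 9, 6, 4, 12, 18, 14, 5, 16, 7, 10]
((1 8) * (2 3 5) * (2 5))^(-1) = ((1 8)(2 3))^(-1) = (1 8)(2 3)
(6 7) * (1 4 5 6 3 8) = (1 4 5 6 7 3 8) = [0, 4, 2, 8, 5, 6, 7, 3, 1]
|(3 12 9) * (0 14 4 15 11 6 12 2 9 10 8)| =|(0 14 4 15 11 6 12 10 8)(2 9 3)| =9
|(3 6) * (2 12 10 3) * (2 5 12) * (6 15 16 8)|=|(3 15 16 8 6 5 12 10)|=8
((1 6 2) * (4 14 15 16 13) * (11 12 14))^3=((1 6 2)(4 11 12 14 15 16 13))^3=(4 14 13 12 16 11 15)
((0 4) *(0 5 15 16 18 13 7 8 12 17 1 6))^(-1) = (0 6 1 17 12 8 7 13 18 16 15 5 4)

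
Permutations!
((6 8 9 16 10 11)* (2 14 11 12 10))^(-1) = (2 16 9 8 6 11 14)(10 12)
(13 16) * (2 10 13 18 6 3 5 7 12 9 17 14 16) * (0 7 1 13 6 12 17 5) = (0 7 17 14 16 18 12 9 5 1 13 2 10 6 3) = [7, 13, 10, 0, 4, 1, 3, 17, 8, 5, 6, 11, 9, 2, 16, 15, 18, 14, 12]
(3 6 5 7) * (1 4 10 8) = (1 4 10 8)(3 6 5 7) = [0, 4, 2, 6, 10, 7, 5, 3, 1, 9, 8]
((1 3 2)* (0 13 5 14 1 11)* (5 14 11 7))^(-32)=(0 3 11 1 5 14 7 13 2)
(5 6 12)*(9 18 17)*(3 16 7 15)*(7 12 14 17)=(3 16 12 5 6 14 17 9 18 7 15)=[0, 1, 2, 16, 4, 6, 14, 15, 8, 18, 10, 11, 5, 13, 17, 3, 12, 9, 7]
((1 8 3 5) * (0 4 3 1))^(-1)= (0 5 3 4)(1 8)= ((0 4 3 5)(1 8))^(-1)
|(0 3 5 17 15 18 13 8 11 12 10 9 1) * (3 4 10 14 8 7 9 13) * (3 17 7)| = 36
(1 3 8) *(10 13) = (1 3 8)(10 13) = [0, 3, 2, 8, 4, 5, 6, 7, 1, 9, 13, 11, 12, 10]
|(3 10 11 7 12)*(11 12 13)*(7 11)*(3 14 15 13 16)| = |(3 10 12 14 15 13 7 16)| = 8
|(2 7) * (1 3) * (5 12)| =|(1 3)(2 7)(5 12)| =2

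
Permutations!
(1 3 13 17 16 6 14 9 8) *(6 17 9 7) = (1 3 13 9 8)(6 14 7)(16 17) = [0, 3, 2, 13, 4, 5, 14, 6, 1, 8, 10, 11, 12, 9, 7, 15, 17, 16]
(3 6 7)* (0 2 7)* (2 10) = [10, 1, 7, 6, 4, 5, 0, 3, 8, 9, 2] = (0 10 2 7 3 6)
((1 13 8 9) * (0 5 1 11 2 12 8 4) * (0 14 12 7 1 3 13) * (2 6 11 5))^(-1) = ((0 2 7 1)(3 13 4 14 12 8 9 5)(6 11))^(-1) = (0 1 7 2)(3 5 9 8 12 14 4 13)(6 11)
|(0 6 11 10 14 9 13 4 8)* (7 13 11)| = |(0 6 7 13 4 8)(9 11 10 14)| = 12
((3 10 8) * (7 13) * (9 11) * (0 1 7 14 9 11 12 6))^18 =(0 7 14 12)(1 13 9 6)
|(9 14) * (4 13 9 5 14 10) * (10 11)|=10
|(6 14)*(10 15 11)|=6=|(6 14)(10 15 11)|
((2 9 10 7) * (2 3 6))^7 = (2 9 10 7 3 6)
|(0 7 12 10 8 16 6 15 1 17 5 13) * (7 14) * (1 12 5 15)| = |(0 14 7 5 13)(1 17 15 12 10 8 16 6)| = 40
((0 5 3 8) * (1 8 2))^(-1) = (0 8 1 2 3 5)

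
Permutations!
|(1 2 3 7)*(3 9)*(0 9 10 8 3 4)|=|(0 9 4)(1 2 10 8 3 7)|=6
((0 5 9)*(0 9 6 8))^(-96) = ((9)(0 5 6 8))^(-96) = (9)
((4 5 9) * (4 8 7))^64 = ((4 5 9 8 7))^64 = (4 7 8 9 5)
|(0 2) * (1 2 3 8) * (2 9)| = |(0 3 8 1 9 2)| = 6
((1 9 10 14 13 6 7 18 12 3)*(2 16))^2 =(1 10 13 7 12)(3 9 14 6 18)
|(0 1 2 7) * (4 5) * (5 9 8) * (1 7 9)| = |(0 7)(1 2 9 8 5 4)| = 6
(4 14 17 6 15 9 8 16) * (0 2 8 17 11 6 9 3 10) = (0 2 8 16 4 14 11 6 15 3 10)(9 17) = [2, 1, 8, 10, 14, 5, 15, 7, 16, 17, 0, 6, 12, 13, 11, 3, 4, 9]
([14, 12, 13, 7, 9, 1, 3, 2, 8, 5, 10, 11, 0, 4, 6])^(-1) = (0 12 1 5 9 4 13 2 7 3 6 14)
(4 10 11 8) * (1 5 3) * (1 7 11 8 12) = (1 5 3 7 11 12)(4 10 8) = [0, 5, 2, 7, 10, 3, 6, 11, 4, 9, 8, 12, 1]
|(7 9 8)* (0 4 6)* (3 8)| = 12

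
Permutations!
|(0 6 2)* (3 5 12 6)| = 6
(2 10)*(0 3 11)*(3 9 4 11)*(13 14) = (0 9 4 11)(2 10)(13 14) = [9, 1, 10, 3, 11, 5, 6, 7, 8, 4, 2, 0, 12, 14, 13]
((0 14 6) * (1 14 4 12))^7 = (0 4 12 1 14 6)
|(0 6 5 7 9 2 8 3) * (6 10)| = |(0 10 6 5 7 9 2 8 3)| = 9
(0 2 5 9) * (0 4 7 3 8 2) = (2 5 9 4 7 3 8) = [0, 1, 5, 8, 7, 9, 6, 3, 2, 4]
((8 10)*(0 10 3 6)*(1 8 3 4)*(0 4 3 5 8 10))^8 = ((1 10 5 8 3 6 4))^8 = (1 10 5 8 3 6 4)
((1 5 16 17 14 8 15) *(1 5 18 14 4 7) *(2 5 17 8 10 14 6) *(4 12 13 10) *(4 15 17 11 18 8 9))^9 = (1 18 8 6 17 2 12 5 13 16 10 9 14 4 15 7 11)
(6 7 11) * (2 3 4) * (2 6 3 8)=(2 8)(3 4 6 7 11)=[0, 1, 8, 4, 6, 5, 7, 11, 2, 9, 10, 3]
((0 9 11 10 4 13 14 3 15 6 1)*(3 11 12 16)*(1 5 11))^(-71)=((0 9 12 16 3 15 6 5 11 10 4 13 14 1))^(-71)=(0 1 14 13 4 10 11 5 6 15 3 16 12 9)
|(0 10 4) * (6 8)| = 6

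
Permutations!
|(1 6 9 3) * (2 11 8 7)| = 4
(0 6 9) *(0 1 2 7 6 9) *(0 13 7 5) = (0 9 1 2 5)(6 13 7) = [9, 2, 5, 3, 4, 0, 13, 6, 8, 1, 10, 11, 12, 7]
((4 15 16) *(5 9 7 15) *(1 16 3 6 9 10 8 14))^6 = ((1 16 4 5 10 8 14)(3 6 9 7 15))^6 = (1 14 8 10 5 4 16)(3 6 9 7 15)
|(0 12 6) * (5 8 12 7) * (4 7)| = 7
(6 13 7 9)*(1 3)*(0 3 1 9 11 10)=[3, 1, 2, 9, 4, 5, 13, 11, 8, 6, 0, 10, 12, 7]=(0 3 9 6 13 7 11 10)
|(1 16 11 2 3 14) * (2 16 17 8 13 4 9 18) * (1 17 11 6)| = |(1 11 16 6)(2 3 14 17 8 13 4 9 18)| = 36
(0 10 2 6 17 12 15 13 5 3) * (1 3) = (0 10 2 6 17 12 15 13 5 1 3) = [10, 3, 6, 0, 4, 1, 17, 7, 8, 9, 2, 11, 15, 5, 14, 13, 16, 12]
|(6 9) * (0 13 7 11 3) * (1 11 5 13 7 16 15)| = |(0 7 5 13 16 15 1 11 3)(6 9)| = 18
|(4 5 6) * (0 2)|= |(0 2)(4 5 6)|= 6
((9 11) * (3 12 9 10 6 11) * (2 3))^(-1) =((2 3 12 9)(6 11 10))^(-1) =(2 9 12 3)(6 10 11)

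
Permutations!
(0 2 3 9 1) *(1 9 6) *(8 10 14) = (0 2 3 6 1)(8 10 14) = [2, 0, 3, 6, 4, 5, 1, 7, 10, 9, 14, 11, 12, 13, 8]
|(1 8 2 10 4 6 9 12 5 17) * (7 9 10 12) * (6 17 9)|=11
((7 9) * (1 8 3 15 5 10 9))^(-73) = ((1 8 3 15 5 10 9 7))^(-73) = (1 7 9 10 5 15 3 8)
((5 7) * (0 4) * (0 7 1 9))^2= (0 7 1)(4 5 9)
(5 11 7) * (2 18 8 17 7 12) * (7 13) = (2 18 8 17 13 7 5 11 12) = [0, 1, 18, 3, 4, 11, 6, 5, 17, 9, 10, 12, 2, 7, 14, 15, 16, 13, 8]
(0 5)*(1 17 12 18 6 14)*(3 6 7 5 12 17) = (0 12 18 7 5)(1 3 6 14) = [12, 3, 2, 6, 4, 0, 14, 5, 8, 9, 10, 11, 18, 13, 1, 15, 16, 17, 7]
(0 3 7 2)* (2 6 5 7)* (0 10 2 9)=(0 3 9)(2 10)(5 7 6)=[3, 1, 10, 9, 4, 7, 5, 6, 8, 0, 2]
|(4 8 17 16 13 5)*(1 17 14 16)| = 6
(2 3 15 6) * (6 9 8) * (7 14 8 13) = (2 3 15 9 13 7 14 8 6) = [0, 1, 3, 15, 4, 5, 2, 14, 6, 13, 10, 11, 12, 7, 8, 9]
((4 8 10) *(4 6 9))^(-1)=(4 9 6 10 8)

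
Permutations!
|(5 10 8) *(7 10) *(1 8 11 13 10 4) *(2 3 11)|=5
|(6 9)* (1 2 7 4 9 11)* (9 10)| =|(1 2 7 4 10 9 6 11)| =8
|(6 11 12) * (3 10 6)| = 5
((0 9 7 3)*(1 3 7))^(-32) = ((0 9 1 3))^(-32) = (9)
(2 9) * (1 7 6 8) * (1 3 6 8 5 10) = [0, 7, 9, 6, 4, 10, 5, 8, 3, 2, 1] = (1 7 8 3 6 5 10)(2 9)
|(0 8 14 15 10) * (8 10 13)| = 4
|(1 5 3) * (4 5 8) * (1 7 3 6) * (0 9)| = |(0 9)(1 8 4 5 6)(3 7)| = 10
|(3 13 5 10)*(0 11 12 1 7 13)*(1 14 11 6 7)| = |(0 6 7 13 5 10 3)(11 12 14)| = 21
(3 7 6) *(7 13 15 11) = (3 13 15 11 7 6) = [0, 1, 2, 13, 4, 5, 3, 6, 8, 9, 10, 7, 12, 15, 14, 11]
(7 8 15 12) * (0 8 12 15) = [8, 1, 2, 3, 4, 5, 6, 12, 0, 9, 10, 11, 7, 13, 14, 15] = (15)(0 8)(7 12)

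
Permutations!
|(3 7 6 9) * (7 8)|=5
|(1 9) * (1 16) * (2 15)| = 6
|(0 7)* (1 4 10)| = 6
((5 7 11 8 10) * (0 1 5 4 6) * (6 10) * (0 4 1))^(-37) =((1 5 7 11 8 6 4 10))^(-37) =(1 11 4 5 8 10 7 6)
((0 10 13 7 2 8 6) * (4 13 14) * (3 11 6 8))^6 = (0 2 14 11 13)(3 4 6 7 10) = ((0 10 14 4 13 7 2 3 11 6))^6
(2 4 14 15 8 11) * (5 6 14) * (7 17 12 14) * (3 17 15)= (2 4 5 6 7 15 8 11)(3 17 12 14)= [0, 1, 4, 17, 5, 6, 7, 15, 11, 9, 10, 2, 14, 13, 3, 8, 16, 12]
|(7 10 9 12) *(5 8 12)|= 6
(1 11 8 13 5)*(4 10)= (1 11 8 13 5)(4 10)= [0, 11, 2, 3, 10, 1, 6, 7, 13, 9, 4, 8, 12, 5]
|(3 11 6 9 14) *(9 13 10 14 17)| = 6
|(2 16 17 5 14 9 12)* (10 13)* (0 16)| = 8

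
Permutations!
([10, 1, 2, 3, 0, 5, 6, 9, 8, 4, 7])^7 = [7, 1, 2, 3, 10, 5, 6, 4, 8, 0, 9]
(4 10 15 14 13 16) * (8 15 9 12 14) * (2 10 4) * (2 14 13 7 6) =(2 10 9 12 13 16 14 7 6)(8 15) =[0, 1, 10, 3, 4, 5, 2, 6, 15, 12, 9, 11, 13, 16, 7, 8, 14]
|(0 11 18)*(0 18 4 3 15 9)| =|(18)(0 11 4 3 15 9)| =6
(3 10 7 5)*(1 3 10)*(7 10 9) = (10)(1 3)(5 9 7) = [0, 3, 2, 1, 4, 9, 6, 5, 8, 7, 10]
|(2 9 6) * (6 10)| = |(2 9 10 6)| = 4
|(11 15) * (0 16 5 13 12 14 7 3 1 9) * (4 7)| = |(0 16 5 13 12 14 4 7 3 1 9)(11 15)| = 22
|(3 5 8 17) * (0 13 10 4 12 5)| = 9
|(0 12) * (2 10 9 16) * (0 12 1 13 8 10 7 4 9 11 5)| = 35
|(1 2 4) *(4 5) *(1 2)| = 3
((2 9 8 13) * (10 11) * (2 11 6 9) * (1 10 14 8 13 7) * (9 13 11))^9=((1 10 6 13 9 11 14 8 7))^9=(14)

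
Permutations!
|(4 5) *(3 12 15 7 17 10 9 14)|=8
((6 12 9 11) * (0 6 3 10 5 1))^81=(12)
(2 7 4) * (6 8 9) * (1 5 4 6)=(1 5 4 2 7 6 8 9)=[0, 5, 7, 3, 2, 4, 8, 6, 9, 1]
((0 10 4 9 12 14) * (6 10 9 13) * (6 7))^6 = ((0 9 12 14)(4 13 7 6 10))^6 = (0 12)(4 13 7 6 10)(9 14)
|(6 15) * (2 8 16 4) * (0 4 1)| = |(0 4 2 8 16 1)(6 15)| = 6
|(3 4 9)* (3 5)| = 4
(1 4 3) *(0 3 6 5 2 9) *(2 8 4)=(0 3 1 2 9)(4 6 5 8)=[3, 2, 9, 1, 6, 8, 5, 7, 4, 0]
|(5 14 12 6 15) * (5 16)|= |(5 14 12 6 15 16)|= 6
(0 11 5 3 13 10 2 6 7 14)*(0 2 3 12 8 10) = (0 11 5 12 8 10 3 13)(2 6 7 14) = [11, 1, 6, 13, 4, 12, 7, 14, 10, 9, 3, 5, 8, 0, 2]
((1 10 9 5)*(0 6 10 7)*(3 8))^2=(0 10 5 7 6 9 1)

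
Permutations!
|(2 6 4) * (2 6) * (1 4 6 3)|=|(6)(1 4 3)|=3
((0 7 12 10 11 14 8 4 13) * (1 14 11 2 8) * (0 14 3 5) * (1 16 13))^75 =(16)(0 8)(1 12)(2 5)(3 10)(4 7)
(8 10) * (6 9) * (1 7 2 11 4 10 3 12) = (1 7 2 11 4 10 8 3 12)(6 9) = [0, 7, 11, 12, 10, 5, 9, 2, 3, 6, 8, 4, 1]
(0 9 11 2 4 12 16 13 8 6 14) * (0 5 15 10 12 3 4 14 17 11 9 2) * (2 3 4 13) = (0 3 13 8 6 17 11)(2 14 5 15 10 12 16) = [3, 1, 14, 13, 4, 15, 17, 7, 6, 9, 12, 0, 16, 8, 5, 10, 2, 11]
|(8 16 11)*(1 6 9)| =3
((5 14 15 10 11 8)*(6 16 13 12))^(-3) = (5 10)(6 16 13 12)(8 15)(11 14)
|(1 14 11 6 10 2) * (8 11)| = 7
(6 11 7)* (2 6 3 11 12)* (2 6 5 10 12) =[0, 1, 5, 11, 4, 10, 2, 3, 8, 9, 12, 7, 6] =(2 5 10 12 6)(3 11 7)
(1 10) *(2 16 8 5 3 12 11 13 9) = [0, 10, 16, 12, 4, 3, 6, 7, 5, 2, 1, 13, 11, 9, 14, 15, 8] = (1 10)(2 16 8 5 3 12 11 13 9)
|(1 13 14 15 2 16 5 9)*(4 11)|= |(1 13 14 15 2 16 5 9)(4 11)|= 8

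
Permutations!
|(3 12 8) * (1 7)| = 6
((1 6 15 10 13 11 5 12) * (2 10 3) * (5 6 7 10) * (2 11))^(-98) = ((1 7 10 13 2 5 12)(3 11 6 15))^(-98) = (3 6)(11 15)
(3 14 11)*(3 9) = (3 14 11 9) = [0, 1, 2, 14, 4, 5, 6, 7, 8, 3, 10, 9, 12, 13, 11]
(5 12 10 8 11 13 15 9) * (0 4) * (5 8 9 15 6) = (15)(0 4)(5 12 10 9 8 11 13 6) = [4, 1, 2, 3, 0, 12, 5, 7, 11, 8, 9, 13, 10, 6, 14, 15]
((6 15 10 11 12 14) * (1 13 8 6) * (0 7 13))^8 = (0 12 15 13 1 11 6 7 14 10 8)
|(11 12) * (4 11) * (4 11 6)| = 2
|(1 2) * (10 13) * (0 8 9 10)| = |(0 8 9 10 13)(1 2)| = 10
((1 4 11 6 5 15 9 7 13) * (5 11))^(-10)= (1 9 4 7 5 13 15)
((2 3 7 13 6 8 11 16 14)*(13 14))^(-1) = (2 14 7 3)(6 13 16 11 8)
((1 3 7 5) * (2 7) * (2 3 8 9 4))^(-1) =((1 8 9 4 2 7 5))^(-1) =(1 5 7 2 4 9 8)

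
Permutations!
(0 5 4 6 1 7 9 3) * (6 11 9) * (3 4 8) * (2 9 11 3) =(11)(0 5 8 2 9 4 3)(1 7 6) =[5, 7, 9, 0, 3, 8, 1, 6, 2, 4, 10, 11]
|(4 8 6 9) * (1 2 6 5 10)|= 8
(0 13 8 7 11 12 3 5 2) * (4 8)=(0 13 4 8 7 11 12 3 5 2)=[13, 1, 0, 5, 8, 2, 6, 11, 7, 9, 10, 12, 3, 4]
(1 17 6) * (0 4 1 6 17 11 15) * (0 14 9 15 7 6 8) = (17)(0 4 1 11 7 6 8)(9 15 14) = [4, 11, 2, 3, 1, 5, 8, 6, 0, 15, 10, 7, 12, 13, 9, 14, 16, 17]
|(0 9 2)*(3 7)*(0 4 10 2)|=6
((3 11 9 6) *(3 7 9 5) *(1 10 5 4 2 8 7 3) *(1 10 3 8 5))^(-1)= (1 10 5 2 4 11 3)(6 9 7 8)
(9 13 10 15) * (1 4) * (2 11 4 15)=[0, 15, 11, 3, 1, 5, 6, 7, 8, 13, 2, 4, 12, 10, 14, 9]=(1 15 9 13 10 2 11 4)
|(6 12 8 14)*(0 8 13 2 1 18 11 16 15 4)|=13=|(0 8 14 6 12 13 2 1 18 11 16 15 4)|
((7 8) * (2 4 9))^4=(2 4 9)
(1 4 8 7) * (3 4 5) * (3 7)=(1 5 7)(3 4 8)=[0, 5, 2, 4, 8, 7, 6, 1, 3]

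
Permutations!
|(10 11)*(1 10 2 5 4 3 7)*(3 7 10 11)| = |(1 11 2 5 4 7)(3 10)| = 6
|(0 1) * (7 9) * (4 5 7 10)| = 10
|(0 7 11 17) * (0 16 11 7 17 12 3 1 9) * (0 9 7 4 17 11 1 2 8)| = |(0 11 12 3 2 8)(1 7 4 17 16)| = 30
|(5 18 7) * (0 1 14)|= 3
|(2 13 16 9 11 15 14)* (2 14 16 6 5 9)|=|(2 13 6 5 9 11 15 16)|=8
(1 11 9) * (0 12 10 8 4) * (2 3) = (0 12 10 8 4)(1 11 9)(2 3) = [12, 11, 3, 2, 0, 5, 6, 7, 4, 1, 8, 9, 10]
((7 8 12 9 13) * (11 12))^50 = ((7 8 11 12 9 13))^50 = (7 11 9)(8 12 13)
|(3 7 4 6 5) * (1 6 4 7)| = |(7)(1 6 5 3)| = 4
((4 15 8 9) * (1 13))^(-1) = ((1 13)(4 15 8 9))^(-1) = (1 13)(4 9 8 15)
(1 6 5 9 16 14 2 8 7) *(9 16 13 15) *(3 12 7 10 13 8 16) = (1 6 5 3 12 7)(2 16 14)(8 10 13 15 9) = [0, 6, 16, 12, 4, 3, 5, 1, 10, 8, 13, 11, 7, 15, 2, 9, 14]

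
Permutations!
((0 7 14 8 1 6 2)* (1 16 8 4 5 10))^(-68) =((0 7 14 4 5 10 1 6 2)(8 16))^(-68) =(16)(0 5 2 4 6 14 1 7 10)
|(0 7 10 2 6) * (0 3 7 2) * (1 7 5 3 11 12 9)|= 18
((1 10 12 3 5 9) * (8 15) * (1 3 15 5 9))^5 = (1 5 8 15 12 10)(3 9)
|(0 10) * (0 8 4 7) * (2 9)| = |(0 10 8 4 7)(2 9)| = 10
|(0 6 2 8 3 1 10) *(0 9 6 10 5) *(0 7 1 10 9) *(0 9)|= 6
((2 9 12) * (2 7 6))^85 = (12)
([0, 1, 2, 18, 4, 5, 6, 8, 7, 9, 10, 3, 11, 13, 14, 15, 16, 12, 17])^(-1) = (3 11 12 17 18)(7 8)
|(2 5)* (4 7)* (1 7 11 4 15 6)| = |(1 7 15 6)(2 5)(4 11)| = 4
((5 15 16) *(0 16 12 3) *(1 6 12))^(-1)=(0 3 12 6 1 15 5 16)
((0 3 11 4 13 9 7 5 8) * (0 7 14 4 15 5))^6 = (0 7 8 5 15 11 3)(4 9)(13 14)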